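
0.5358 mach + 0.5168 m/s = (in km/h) 658.6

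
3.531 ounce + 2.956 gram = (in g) 103.1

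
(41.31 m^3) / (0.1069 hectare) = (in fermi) 3.864e+13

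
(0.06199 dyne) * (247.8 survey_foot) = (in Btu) 4.438e-08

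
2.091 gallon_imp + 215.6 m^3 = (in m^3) 215.6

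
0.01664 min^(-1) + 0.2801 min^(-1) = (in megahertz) 4.946e-09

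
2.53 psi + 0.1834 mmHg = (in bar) 0.1747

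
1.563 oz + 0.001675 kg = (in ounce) 1.622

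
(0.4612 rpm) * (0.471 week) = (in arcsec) 2.838e+09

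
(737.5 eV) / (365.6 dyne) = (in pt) 9.161e-11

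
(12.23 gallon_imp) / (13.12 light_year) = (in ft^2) 4.821e-18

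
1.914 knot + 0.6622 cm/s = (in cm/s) 99.13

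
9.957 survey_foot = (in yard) 3.319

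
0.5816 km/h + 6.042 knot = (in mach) 0.009603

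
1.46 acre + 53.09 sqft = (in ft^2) 6.365e+04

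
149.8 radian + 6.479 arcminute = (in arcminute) 5.15e+05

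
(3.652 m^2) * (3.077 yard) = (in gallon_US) 2714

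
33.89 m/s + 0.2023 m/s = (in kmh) 122.7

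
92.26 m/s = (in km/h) 332.1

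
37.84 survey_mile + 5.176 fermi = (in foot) 1.998e+05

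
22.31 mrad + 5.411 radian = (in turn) 0.8647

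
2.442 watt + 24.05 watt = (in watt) 26.49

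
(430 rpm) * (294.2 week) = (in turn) 1.275e+09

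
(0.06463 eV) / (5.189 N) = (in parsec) 6.467e-38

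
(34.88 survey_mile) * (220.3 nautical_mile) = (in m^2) 2.29e+10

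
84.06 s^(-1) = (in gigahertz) 8.406e-08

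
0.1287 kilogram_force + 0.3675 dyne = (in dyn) 1.262e+05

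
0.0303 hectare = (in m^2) 303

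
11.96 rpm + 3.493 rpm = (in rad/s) 1.618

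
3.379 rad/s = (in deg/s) 193.6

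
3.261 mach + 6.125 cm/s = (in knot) 2159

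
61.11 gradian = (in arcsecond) 1.98e+05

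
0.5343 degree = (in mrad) 9.325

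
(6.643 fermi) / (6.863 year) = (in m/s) 3.069e-23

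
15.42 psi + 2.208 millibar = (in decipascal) 1.065e+06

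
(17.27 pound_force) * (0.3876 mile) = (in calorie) 1.145e+04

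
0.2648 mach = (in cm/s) 9016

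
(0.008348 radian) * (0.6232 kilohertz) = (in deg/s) 298.1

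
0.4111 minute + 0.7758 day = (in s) 6.705e+04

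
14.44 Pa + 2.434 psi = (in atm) 0.1658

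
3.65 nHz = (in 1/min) 2.19e-07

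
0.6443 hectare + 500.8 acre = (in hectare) 203.3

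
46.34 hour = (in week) 0.2758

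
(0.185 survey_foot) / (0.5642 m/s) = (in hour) 2.776e-05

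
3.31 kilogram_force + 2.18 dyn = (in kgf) 3.31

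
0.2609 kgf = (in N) 2.559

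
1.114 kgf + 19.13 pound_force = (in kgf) 9.791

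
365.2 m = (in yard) 399.4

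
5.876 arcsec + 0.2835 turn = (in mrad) 1781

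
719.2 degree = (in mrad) 1.255e+04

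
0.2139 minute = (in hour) 0.003565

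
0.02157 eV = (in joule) 3.456e-21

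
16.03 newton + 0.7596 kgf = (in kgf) 2.394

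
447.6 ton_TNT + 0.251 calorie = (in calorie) 4.476e+11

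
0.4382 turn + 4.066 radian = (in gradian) 434.1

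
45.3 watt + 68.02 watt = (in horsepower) 0.152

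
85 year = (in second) 2.681e+09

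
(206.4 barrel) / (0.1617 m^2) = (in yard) 221.9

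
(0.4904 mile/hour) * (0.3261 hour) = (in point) 7.295e+05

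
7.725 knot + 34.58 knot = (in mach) 0.06392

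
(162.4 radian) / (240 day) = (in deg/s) 0.0004487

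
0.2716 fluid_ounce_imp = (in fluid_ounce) 0.2609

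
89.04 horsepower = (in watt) 6.64e+04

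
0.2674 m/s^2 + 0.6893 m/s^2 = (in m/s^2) 0.9567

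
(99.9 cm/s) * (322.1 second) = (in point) 9.121e+05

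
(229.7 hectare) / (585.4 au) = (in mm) 2.623e-05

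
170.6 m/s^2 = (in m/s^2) 170.6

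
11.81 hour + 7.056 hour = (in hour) 18.87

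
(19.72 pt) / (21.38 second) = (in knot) 0.0006325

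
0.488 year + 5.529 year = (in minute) 3.163e+06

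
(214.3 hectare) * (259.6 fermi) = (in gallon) 0.000147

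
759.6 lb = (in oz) 1.215e+04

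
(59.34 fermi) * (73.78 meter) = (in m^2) 4.378e-12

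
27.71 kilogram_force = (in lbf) 61.09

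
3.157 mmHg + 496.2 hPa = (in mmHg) 375.3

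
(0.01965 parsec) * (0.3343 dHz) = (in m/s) 2.027e+13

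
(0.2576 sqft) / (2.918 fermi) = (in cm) 8.201e+14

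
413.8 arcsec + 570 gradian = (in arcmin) 3.079e+04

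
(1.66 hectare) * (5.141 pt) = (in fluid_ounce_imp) 1.06e+06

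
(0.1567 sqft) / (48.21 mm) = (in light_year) 3.192e-17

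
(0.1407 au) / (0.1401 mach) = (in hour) 1.226e+05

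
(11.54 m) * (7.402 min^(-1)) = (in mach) 0.004181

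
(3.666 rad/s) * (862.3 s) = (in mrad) 3.161e+06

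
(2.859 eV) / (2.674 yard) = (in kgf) 1.91e-20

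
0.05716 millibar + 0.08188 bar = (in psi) 1.188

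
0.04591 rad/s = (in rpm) 0.4384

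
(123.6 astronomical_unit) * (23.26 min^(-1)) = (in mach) 2.105e+10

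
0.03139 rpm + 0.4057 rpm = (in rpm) 0.4371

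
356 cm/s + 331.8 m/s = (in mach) 0.9849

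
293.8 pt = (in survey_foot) 0.34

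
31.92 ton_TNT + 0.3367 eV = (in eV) 8.336e+29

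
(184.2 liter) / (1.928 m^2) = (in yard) 0.1045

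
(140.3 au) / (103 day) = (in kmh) 8.491e+06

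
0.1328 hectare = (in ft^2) 1.429e+04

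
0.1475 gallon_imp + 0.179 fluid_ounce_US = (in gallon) 0.1785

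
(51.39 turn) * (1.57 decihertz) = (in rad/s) 50.69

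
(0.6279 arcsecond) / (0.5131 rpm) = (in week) 9.367e-11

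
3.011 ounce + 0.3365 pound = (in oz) 8.395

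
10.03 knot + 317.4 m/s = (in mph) 721.5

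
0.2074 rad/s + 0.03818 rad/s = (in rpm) 2.345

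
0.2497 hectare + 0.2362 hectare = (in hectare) 0.4859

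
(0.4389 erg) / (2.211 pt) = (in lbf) 1.265e-05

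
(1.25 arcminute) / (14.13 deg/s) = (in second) 0.001474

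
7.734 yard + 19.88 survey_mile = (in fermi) 3.2e+19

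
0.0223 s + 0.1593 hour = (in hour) 0.1593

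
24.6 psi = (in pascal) 1.696e+05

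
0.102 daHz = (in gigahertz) 1.02e-09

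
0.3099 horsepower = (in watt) 231.1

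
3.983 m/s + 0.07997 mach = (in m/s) 31.21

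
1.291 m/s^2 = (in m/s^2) 1.291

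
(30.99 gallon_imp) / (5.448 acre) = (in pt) 0.01811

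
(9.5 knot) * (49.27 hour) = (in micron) 8.669e+11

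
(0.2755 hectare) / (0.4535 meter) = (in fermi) 6.075e+18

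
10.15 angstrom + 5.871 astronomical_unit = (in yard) 9.605e+11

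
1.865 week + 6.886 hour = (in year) 0.03655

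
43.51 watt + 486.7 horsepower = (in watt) 3.63e+05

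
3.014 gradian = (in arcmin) 162.8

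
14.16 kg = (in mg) 1.416e+07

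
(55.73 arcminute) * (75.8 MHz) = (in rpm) 1.173e+07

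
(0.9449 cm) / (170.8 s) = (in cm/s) 0.005532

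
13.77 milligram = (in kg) 1.377e-05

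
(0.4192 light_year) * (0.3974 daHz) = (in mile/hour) 3.526e+16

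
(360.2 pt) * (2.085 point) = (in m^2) 9.347e-05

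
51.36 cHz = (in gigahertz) 5.136e-10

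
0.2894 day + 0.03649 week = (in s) 4.707e+04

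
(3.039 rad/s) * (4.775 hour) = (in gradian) 3.326e+06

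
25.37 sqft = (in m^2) 2.357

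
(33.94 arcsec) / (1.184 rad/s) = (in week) 2.298e-10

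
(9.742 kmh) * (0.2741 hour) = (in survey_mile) 1.659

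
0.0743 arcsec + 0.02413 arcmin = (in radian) 7.379e-06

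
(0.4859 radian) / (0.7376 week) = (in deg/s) 6.241e-05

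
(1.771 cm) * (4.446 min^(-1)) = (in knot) 0.002551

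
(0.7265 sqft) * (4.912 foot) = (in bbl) 0.6356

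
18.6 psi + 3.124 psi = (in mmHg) 1123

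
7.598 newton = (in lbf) 1.708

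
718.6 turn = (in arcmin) 1.552e+07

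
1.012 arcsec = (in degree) 0.0002811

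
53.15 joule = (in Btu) 0.05038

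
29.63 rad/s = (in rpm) 282.9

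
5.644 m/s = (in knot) 10.97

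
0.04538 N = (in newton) 0.04538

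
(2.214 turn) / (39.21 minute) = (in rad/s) 0.005913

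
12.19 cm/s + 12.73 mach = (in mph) 9696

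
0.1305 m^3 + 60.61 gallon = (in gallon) 95.08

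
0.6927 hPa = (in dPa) 692.7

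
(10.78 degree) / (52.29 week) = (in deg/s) 3.409e-07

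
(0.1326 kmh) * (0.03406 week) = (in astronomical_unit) 5.072e-09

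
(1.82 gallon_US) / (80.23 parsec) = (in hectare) 2.783e-25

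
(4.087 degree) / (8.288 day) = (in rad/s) 9.961e-08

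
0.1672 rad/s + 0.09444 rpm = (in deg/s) 10.15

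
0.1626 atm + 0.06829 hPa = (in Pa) 1.648e+04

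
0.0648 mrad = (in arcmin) 0.2228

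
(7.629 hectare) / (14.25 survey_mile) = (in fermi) 3.327e+15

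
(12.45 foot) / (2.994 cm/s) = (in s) 126.7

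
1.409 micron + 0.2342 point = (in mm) 0.08403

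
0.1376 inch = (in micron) 3495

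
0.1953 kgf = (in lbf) 0.4306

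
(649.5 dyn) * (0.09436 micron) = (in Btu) 5.809e-13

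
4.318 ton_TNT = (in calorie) 4.318e+09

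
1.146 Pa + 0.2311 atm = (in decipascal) 2.342e+05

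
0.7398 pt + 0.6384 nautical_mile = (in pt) 3.351e+06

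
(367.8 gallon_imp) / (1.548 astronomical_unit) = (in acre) 1.784e-15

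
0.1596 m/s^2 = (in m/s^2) 0.1596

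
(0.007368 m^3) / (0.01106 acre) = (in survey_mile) 1.023e-07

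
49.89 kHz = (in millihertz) 4.989e+07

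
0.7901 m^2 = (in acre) 0.0001952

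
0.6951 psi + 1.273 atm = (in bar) 1.338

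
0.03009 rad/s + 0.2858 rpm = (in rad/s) 0.06002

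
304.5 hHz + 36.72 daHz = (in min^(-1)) 1.849e+06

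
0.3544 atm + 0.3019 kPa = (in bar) 0.3621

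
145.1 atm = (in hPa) 1.47e+05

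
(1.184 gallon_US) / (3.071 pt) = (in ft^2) 44.53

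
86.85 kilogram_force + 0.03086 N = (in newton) 851.7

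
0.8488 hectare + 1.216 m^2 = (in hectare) 0.8489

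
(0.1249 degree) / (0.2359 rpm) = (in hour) 2.451e-05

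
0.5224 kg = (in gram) 522.4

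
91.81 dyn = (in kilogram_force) 9.362e-05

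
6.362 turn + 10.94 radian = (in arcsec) 1.05e+07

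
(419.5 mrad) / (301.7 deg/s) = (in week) 1.317e-07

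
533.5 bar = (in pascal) 5.335e+07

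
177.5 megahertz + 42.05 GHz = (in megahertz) 4.223e+04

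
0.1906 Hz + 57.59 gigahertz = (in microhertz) 5.759e+16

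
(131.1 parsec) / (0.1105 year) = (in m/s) 1.161e+12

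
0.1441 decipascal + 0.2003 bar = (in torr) 150.2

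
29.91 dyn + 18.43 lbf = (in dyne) 8.198e+06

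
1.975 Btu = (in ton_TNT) 4.98e-07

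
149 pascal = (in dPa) 1490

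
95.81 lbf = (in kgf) 43.46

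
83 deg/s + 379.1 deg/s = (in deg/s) 462.1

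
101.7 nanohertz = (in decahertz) 1.017e-08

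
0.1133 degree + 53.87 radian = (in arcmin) 1.852e+05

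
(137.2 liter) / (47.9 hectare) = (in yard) 3.132e-07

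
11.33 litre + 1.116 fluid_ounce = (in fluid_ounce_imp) 399.9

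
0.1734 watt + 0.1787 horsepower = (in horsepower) 0.1789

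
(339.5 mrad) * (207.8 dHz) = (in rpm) 67.37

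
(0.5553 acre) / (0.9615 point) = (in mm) 6.625e+09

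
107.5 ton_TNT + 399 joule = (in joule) 4.498e+11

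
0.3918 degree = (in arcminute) 23.51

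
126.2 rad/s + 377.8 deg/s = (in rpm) 1268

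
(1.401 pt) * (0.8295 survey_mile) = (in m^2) 0.6598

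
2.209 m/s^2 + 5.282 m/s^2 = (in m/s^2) 7.491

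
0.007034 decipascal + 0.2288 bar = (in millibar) 228.8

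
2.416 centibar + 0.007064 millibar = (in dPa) 2.417e+04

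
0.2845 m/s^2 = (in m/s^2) 0.2845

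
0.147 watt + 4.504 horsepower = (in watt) 3359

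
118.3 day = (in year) 0.3241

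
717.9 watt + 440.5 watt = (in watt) 1158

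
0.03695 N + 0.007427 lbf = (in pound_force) 0.01573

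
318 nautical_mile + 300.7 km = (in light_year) 9.403e-11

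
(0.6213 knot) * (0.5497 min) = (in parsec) 3.416e-16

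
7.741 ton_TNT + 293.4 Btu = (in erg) 3.239e+17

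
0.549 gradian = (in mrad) 8.624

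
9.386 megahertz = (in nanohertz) 9.386e+15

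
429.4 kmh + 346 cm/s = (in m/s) 122.7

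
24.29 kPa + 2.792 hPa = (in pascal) 2.457e+04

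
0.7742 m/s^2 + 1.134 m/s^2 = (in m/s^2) 1.908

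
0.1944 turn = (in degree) 69.98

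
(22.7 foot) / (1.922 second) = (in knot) 6.998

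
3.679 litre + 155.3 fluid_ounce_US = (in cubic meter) 0.008272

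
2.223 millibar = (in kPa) 0.2223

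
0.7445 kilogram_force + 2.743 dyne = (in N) 7.301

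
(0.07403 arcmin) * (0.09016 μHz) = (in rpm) 1.854e-11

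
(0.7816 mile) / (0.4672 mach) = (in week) 1.307e-05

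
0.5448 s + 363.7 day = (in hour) 8729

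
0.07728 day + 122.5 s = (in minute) 113.3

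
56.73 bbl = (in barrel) 56.73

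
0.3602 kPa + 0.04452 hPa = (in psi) 0.05289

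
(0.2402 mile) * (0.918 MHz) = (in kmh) 1.278e+09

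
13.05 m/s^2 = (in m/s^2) 13.05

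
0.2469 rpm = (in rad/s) 0.02586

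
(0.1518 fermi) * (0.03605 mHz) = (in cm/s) 5.472e-19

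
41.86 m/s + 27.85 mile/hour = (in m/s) 54.31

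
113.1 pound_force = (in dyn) 5.031e+07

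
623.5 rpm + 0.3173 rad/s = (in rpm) 626.5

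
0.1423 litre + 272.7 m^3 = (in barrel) 1715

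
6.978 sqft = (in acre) 0.0001602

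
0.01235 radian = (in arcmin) 42.46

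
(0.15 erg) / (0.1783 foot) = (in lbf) 6.205e-08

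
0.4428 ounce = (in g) 12.55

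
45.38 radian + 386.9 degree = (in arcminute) 1.792e+05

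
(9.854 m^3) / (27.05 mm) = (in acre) 0.09002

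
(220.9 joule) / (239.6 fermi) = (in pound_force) 2.073e+14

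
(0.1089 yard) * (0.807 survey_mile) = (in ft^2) 1392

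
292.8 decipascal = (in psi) 0.004247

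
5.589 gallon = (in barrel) 0.1331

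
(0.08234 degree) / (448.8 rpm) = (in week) 5.056e-11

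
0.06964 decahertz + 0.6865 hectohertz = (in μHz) 6.935e+07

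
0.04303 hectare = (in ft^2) 4632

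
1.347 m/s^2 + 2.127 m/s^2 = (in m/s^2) 3.474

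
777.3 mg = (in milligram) 777.3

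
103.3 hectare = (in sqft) 1.112e+07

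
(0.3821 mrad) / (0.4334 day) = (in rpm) 9.744e-08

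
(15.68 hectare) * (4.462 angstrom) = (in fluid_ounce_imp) 2.462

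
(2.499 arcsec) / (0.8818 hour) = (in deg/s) 2.187e-07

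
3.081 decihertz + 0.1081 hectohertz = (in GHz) 1.112e-08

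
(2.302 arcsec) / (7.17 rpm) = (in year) 4.713e-13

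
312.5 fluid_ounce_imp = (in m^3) 0.008879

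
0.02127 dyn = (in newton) 2.127e-07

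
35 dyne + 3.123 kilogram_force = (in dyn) 3.063e+06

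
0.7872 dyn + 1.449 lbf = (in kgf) 0.6573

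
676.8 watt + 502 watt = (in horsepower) 1.581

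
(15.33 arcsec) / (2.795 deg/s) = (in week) 2.519e-09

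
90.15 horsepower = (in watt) 6.722e+04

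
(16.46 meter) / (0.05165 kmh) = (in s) 1147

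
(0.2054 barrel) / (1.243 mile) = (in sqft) 0.0001757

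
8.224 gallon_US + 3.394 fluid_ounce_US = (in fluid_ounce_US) 1056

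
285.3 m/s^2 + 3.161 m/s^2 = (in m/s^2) 288.5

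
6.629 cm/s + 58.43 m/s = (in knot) 113.7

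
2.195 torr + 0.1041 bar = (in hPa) 107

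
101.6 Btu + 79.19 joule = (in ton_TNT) 2.564e-05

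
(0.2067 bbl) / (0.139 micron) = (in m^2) 2.364e+05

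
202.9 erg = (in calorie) 4.849e-06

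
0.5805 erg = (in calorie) 1.387e-08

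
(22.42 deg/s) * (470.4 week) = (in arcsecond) 2.296e+13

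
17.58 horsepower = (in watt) 1.311e+04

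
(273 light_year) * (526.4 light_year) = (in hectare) 1.286e+33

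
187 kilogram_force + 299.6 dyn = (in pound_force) 412.3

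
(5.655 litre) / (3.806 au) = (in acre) 2.454e-18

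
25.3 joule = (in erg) 2.53e+08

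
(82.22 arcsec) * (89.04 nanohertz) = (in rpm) 3.389e-10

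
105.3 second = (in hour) 0.02925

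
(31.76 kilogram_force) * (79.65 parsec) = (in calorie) 1.83e+20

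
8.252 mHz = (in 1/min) 0.4951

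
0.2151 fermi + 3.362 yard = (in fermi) 3.074e+15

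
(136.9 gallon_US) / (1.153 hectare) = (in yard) 4.915e-05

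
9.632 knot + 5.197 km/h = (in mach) 0.01879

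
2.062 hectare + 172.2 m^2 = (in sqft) 2.238e+05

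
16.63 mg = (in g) 0.01663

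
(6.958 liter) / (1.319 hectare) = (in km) 5.275e-10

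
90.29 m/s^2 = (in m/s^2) 90.29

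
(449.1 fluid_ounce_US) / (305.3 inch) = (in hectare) 1.713e-07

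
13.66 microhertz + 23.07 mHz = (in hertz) 0.02308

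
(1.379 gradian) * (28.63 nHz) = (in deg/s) 3.553e-08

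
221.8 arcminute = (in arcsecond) 1.331e+04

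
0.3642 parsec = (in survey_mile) 6.983e+12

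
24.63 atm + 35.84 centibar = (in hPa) 2.531e+04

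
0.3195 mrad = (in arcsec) 65.9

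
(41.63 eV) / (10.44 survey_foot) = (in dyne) 2.096e-13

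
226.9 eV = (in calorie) 8.689e-18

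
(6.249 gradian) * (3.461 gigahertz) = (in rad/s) 3.397e+08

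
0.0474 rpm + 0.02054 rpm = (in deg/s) 0.4076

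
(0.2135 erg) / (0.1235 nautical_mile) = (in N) 9.334e-11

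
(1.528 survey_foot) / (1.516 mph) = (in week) 1.136e-06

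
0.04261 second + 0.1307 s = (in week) 2.866e-07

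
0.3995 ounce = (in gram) 11.33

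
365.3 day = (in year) 1.001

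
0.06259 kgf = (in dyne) 6.138e+04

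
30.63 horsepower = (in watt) 2.284e+04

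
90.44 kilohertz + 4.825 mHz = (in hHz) 904.4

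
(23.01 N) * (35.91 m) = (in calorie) 197.5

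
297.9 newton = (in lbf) 66.97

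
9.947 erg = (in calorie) 2.377e-07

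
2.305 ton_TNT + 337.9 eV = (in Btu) 9.141e+06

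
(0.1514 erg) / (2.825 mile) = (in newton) 3.33e-12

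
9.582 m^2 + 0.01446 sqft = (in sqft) 103.2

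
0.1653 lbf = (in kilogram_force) 0.07498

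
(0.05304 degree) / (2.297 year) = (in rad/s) 1.278e-11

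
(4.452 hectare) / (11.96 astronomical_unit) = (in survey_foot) 8.164e-08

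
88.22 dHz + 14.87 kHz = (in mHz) 1.488e+07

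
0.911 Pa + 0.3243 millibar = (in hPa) 0.3334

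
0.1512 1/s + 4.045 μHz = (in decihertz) 1.512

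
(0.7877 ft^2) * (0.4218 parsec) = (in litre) 9.525e+17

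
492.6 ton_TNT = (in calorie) 4.926e+11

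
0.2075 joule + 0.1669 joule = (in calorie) 0.08948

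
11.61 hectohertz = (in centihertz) 1.161e+05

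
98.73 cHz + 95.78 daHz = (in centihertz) 9.588e+04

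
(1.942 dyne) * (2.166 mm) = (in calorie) 1.005e-08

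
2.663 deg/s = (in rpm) 0.4438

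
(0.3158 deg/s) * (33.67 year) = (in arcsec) 1.207e+12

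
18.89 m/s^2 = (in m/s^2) 18.89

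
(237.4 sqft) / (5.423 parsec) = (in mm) 1.318e-13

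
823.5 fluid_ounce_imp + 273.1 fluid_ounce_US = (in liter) 31.47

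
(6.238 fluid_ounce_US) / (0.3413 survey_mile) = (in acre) 8.299e-11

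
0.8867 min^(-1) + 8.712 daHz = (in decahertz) 8.713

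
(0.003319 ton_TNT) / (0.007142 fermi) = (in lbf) 4.371e+23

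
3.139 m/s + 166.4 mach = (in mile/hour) 1.268e+05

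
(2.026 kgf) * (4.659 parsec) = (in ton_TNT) 6.827e+08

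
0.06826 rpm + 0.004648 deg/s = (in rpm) 0.06903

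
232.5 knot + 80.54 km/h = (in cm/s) 1.42e+04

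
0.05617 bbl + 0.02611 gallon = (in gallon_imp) 1.986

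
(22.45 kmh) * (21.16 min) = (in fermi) 7.917e+18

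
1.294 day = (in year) 0.003545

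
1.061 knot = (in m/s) 0.5458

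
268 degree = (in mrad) 4677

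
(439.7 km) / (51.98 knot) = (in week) 0.02719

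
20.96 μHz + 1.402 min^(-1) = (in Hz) 0.02339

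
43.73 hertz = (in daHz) 4.373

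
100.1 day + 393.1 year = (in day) 1.436e+05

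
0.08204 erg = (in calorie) 1.961e-09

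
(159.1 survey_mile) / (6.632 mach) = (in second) 113.4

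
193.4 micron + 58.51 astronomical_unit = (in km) 8.753e+09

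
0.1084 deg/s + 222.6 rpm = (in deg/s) 1336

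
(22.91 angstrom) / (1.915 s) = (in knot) 2.326e-09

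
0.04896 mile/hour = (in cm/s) 2.189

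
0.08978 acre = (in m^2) 363.3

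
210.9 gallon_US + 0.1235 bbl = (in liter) 818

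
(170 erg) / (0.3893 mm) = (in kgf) 0.004453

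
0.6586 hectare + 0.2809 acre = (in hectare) 0.7723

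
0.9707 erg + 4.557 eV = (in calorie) 2.32e-08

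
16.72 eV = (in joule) 2.679e-18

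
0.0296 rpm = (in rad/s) 0.0031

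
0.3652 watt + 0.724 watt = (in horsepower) 0.001461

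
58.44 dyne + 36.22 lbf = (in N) 161.1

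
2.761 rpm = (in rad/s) 0.2891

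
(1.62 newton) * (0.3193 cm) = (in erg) 5.173e+04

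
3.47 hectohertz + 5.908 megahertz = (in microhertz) 5.908e+12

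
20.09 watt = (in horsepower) 0.02694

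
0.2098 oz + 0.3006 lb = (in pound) 0.3137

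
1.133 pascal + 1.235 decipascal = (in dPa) 12.56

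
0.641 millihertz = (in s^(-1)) 0.000641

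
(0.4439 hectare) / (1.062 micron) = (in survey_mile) 2.597e+06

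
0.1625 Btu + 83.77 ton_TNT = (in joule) 3.505e+11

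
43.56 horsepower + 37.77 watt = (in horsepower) 43.61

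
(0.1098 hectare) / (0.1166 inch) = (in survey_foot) 1.216e+06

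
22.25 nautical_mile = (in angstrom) 4.121e+14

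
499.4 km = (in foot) 1.638e+06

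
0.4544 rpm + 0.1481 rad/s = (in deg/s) 11.21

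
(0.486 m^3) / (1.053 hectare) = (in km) 4.615e-08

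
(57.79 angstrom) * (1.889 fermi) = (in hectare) 1.092e-27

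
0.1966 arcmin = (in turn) 9.102e-06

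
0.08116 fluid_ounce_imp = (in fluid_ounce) 0.07798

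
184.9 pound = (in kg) 83.87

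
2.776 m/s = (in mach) 0.008153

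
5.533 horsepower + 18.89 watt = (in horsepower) 5.558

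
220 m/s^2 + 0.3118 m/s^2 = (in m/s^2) 220.3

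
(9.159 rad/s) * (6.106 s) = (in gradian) 3560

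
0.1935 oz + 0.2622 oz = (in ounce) 0.4557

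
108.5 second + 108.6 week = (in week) 108.6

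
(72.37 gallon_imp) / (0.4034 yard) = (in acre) 0.0002204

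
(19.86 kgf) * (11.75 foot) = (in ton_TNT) 1.667e-07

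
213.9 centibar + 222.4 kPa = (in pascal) 4.363e+05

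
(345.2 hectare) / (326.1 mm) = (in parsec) 3.431e-10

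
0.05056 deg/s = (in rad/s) 0.0008824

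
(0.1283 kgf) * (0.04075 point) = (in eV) 1.129e+14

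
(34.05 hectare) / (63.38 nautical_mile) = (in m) 2.901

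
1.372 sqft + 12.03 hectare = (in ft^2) 1.295e+06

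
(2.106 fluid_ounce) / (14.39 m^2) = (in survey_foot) 1.42e-05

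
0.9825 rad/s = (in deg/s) 56.29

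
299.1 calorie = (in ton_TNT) 2.991e-07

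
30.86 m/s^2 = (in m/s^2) 30.86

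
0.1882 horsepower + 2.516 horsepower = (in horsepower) 2.704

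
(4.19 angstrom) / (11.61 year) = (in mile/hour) 2.56e-18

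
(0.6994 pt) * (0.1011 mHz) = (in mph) 5.58e-08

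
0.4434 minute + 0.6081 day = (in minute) 876.1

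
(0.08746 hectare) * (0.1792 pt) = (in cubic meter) 0.05529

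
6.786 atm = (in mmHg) 5157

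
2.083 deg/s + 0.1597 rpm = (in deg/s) 3.041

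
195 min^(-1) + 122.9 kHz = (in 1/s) 1.229e+05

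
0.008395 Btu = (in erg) 8.857e+07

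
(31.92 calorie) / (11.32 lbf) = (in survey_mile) 0.001648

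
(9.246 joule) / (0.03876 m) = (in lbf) 53.63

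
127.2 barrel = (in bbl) 127.2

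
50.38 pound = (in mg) 2.285e+07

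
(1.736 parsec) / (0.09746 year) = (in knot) 3.388e+10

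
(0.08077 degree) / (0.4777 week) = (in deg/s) 2.796e-07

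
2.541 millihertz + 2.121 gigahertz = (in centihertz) 2.121e+11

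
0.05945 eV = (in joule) 9.525e-21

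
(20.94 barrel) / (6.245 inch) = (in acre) 0.005186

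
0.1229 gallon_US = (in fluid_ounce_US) 15.73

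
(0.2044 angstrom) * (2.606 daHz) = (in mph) 1.192e-09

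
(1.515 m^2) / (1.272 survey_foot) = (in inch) 153.8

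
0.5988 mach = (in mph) 456.1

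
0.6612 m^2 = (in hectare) 6.612e-05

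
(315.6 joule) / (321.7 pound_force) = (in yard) 0.2412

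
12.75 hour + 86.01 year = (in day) 3.139e+04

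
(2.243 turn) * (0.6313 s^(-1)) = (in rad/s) 8.897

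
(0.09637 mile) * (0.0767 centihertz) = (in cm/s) 11.9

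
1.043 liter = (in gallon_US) 0.2755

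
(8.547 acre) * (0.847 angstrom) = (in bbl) 1.843e-05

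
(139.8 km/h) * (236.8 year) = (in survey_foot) 9.514e+11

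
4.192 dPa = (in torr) 0.003144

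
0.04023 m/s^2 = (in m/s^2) 0.04023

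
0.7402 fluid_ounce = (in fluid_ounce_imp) 0.7704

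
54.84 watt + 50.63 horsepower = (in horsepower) 50.7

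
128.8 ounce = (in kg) 3.651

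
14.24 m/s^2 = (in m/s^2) 14.24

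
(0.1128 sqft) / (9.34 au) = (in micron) 7.5e-09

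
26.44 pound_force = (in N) 117.6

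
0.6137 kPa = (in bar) 0.006137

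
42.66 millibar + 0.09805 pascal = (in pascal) 4266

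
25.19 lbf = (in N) 112.1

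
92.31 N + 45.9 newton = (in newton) 138.2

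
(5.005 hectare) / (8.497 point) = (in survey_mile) 1.037e+04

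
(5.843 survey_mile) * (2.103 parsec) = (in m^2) 6.102e+20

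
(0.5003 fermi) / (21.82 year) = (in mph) 1.626e-24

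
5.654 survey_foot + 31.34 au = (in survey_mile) 2.913e+09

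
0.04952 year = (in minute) 2.603e+04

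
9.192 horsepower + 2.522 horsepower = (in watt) 8735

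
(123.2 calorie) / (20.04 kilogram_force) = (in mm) 2623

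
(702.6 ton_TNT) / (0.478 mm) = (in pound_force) 1.383e+15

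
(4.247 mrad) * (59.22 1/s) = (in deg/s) 14.41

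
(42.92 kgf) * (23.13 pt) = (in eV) 2.144e+19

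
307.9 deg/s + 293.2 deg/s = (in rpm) 100.2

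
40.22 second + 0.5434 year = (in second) 1.714e+07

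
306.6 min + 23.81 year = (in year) 23.81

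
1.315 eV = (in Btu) 1.997e-22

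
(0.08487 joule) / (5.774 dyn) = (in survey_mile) 0.9133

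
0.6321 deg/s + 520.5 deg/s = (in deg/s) 521.1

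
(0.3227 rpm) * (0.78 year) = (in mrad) 8.312e+08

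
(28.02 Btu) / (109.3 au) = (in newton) 1.808e-09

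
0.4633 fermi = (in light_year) 4.897e-32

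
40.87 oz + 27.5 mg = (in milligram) 1.159e+06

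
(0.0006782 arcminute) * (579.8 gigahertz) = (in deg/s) 6.554e+06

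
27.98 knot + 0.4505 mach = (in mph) 375.3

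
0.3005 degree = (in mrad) 5.245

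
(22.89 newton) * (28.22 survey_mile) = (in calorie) 2.485e+05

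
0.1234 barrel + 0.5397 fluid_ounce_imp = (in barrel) 0.1235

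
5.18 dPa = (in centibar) 0.000518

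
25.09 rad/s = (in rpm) 239.6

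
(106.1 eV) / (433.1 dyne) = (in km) 3.925e-18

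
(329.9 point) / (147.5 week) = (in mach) 3.831e-12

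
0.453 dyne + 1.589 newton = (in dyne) 1.589e+05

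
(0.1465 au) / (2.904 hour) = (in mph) 4.689e+06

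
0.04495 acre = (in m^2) 181.9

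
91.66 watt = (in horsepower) 0.1229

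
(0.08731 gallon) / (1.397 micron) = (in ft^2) 2547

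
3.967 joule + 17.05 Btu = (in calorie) 4300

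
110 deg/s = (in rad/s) 1.92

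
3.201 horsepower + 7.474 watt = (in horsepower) 3.211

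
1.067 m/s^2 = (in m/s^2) 1.067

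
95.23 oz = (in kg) 2.7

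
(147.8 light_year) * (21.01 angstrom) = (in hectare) 2.938e+05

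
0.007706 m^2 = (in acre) 1.904e-06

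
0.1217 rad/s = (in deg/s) 6.973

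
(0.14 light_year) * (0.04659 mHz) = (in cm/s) 6.171e+12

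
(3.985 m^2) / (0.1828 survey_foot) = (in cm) 7152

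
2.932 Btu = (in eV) 1.931e+22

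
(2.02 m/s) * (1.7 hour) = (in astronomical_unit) 8.264e-08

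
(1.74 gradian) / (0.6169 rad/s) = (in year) 1.405e-09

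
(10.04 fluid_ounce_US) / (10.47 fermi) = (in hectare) 2.836e+06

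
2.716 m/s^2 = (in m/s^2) 2.716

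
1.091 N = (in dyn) 1.091e+05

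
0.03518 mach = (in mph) 26.8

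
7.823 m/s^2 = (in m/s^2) 7.823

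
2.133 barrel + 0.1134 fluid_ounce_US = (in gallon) 89.59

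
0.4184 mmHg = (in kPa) 0.05578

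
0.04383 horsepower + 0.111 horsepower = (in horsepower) 0.1548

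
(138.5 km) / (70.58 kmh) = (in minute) 117.7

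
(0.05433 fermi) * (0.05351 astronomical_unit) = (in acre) 1.075e-10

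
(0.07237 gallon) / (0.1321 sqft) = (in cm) 2.232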